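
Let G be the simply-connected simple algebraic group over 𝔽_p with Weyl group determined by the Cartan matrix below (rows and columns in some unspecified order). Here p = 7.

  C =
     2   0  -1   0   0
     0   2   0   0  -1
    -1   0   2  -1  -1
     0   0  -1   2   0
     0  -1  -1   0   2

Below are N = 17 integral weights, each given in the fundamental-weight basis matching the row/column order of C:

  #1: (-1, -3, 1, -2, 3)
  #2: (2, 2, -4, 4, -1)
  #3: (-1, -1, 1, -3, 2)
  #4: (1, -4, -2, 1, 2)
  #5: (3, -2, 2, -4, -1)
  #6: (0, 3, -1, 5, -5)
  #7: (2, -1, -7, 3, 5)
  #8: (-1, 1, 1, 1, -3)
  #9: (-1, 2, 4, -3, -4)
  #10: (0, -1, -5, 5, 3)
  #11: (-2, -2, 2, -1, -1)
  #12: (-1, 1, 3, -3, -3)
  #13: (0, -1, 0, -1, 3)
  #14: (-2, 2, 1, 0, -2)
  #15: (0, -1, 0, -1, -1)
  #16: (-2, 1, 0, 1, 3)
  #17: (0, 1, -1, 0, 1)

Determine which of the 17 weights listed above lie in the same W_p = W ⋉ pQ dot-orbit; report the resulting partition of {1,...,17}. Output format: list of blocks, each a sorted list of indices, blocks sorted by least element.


Type D_5, rank 5, |W|=1920; reorder rows/cols to standard.

Each λ_j+ρ reduced to Ā_7; 5-tuples below use C's row order:

  1: (0, 2, 1, 1, 0);  2: (0, 0, 0, 2, 2);  3: (0, 0, 0, 2, 2);  4: (1, 2, 0, 1, 1);  5: (3, 0, 1, 2, 0);  6: (3, 0, 1, 2, 0);  7: (3, 0, 1, 2, 0);  8: (0, 0, 0, 2, 2);  9: (0, 0, 0, 2, 2);  10: (3, 0, 1, 2, 0);  11: (1, 0, 1, 0, 1);  12: (0, 0, 0, 2, 2);  13: (1, 0, 1, 0, 0);  14: (1, 2, 0, 1, 1);  15: (1, 0, 1, 0, 0);  16: (1, 0, 1, 0, 0);  17: (1, 2, 0, 1, 1)

Grouping the 17 weights by Ā_7-representative: 6 linkage classes.

[[1], [2, 3, 8, 9, 12], [4, 14, 17], [5, 6, 7, 10], [11], [13, 15, 16]]


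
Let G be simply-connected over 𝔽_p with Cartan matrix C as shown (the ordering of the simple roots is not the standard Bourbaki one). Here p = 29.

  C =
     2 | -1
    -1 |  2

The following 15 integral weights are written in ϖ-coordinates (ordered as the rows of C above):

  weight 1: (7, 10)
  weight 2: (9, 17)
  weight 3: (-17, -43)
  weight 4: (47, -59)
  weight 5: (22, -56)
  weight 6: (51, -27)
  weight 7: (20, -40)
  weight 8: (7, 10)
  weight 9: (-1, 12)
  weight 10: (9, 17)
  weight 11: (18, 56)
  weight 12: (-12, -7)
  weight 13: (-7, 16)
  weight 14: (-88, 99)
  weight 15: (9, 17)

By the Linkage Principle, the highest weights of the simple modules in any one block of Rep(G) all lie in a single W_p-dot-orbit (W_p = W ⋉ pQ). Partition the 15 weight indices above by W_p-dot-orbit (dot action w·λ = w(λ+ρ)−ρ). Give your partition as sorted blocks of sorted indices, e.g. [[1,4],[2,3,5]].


Dynkin diagram of C (from the 2 off-diagonal −1 entries): A_2.

λ_j+ρ reflected into Ā_29 (⟨·,θ^∨⟩≤29); 2-tuples as given:

  1: (8, 11);  2: (10, 18);  3: (0, 13);  4: (19, 0);  5: (3, 3);  6: (3, 3);  7: (8, 11);  8: (8, 11);  9: (0, 13);  10: (10, 18);  11: (10, 18);  12: (6, 11);  13: (6, 11);  14: (0, 13);  15: (10, 18)

6 distinct reps among the 15 weights ⇒ 6 W_29-linkage classes:

[[1, 7, 8], [2, 10, 11, 15], [3, 9, 14], [4], [5, 6], [12, 13]]


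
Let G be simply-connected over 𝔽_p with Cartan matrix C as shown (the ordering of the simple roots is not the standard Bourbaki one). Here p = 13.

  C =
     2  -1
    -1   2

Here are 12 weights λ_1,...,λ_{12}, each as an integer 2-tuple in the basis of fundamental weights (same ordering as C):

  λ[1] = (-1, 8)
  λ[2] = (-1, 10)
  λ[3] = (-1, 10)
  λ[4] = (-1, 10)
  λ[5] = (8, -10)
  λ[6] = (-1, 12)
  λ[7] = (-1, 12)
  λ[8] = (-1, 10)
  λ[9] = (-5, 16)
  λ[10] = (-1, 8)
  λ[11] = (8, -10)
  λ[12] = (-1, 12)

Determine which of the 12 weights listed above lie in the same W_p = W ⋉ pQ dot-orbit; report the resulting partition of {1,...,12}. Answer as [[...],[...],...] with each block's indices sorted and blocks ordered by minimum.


A_2 Cartan matrix, 2 simple roots permuted; ρ=(1,1).

Folding the 12 weights λ_j+ρ into Ā_13 (reps in the given 2-coord order):

  λ_1 → (0, 9) · λ_2 → (0, 11) · λ_3 → (0, 11) · λ_4 → (0, 11) · λ_5 → (0, 9) · λ_6 → (0, 13) · λ_7 → (0, 13) · λ_8 → (0, 11) · λ_9 → (0, 9) · λ_10 → (0, 9) · λ_11 → (0, 9) · λ_12 → (0, 13)

Partition of {1..12} into 3 W_13-dot-orbits:

[[1, 5, 9, 10, 11], [2, 3, 4, 8], [6, 7, 12]]


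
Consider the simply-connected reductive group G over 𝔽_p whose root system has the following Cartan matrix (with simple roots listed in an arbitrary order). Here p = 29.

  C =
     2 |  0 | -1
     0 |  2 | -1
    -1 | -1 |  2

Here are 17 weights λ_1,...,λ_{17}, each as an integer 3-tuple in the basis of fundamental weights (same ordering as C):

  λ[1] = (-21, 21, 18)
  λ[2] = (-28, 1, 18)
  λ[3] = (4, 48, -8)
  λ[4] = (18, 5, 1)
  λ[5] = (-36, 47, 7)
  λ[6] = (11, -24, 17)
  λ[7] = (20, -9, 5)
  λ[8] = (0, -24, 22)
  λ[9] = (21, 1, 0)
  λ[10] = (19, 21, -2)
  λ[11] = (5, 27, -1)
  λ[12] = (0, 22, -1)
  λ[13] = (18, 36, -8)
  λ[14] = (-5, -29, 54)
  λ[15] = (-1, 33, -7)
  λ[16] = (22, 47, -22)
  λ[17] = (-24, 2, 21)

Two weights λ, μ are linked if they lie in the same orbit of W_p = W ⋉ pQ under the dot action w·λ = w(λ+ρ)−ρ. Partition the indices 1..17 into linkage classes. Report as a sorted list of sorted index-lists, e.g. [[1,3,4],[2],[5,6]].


Type A_3, rank 3, |W|=24; reorder rows/cols to standard.

W_29-reps of the 17 weights in Ā_29 (same 3-coord order as C):

    λ_1 → (7, 9, 1)
    λ_2 → (19, 6, 2)
    λ_3 → (5, 9, 13)
    λ_4 → (19, 6, 2)
    λ_5 → (19, 6, 2)
    λ_6 → (6, 17, 5)
    λ_7 → (19, 6, 2)
    λ_8 → (1, 23, 0)
    λ_9 → (22, 2, 1)
    λ_10 → (7, 9, 1)
    λ_11 → (1, 23, 0)
    λ_12 → (1, 23, 0)
    λ_13 → (7, 9, 1)
    λ_14 → (22, 2, 1)
    λ_15 → (1, 23, 0)
    λ_16 → (19, 6, 2)
    λ_17 → (22, 2, 1)

These 17 weights hit 6 W_29-dot-orbits; sizes (3, 5, 1, 1, 4, 3):

[[1, 10, 13], [2, 4, 5, 7, 16], [3], [6], [8, 11, 12, 15], [9, 14, 17]]


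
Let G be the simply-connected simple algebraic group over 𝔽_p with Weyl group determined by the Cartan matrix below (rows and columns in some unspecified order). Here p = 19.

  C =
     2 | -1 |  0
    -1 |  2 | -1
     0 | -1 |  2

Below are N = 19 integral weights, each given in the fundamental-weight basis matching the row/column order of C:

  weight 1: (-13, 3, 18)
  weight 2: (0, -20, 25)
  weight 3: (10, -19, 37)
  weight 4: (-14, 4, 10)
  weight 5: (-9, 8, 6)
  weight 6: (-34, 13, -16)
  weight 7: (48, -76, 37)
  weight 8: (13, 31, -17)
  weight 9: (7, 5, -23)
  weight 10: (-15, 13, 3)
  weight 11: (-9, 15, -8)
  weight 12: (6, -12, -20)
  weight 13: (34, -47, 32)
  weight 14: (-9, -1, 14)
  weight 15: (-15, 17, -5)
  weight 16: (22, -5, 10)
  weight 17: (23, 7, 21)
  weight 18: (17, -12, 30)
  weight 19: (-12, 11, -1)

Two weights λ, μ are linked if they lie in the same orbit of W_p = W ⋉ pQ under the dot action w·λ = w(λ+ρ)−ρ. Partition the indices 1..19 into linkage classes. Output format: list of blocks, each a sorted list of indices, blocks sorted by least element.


Root system A_3: the 3×3 matrix C matches after relabeling.

Each λ_j+ρ reduced to Ā_19; 3-tuples below use C's row order:

  λ_1 → (0, 8, 7);  λ_2 → (11, 1, 0);  λ_3 → (11, 1, 0);  λ_4 → (5, 8, 3);  λ_5 → (8, 1, 7);  λ_6 → (14, 0, 4);  λ_7 → (11, 1, 0);  λ_8 → (5, 8, 3);  λ_9 → (5, 8, 3);  λ_10 → (14, 0, 4);  λ_11 → (8, 1, 7);  λ_12 → (8, 0, 4);  λ_13 → (5, 8, 3);  λ_14 → (0, 8, 7);  λ_15 → (14, 0, 4);  λ_16 → (8, 0, 4);  λ_17 → (5, 8, 3);  λ_18 → (11, 1, 0);  λ_19 → (11, 1, 0)

Linkage partition of the 19 weights (6 classes, p=19):

[[1, 14], [2, 3, 7, 18, 19], [4, 8, 9, 13, 17], [5, 11], [6, 10, 15], [12, 16]]


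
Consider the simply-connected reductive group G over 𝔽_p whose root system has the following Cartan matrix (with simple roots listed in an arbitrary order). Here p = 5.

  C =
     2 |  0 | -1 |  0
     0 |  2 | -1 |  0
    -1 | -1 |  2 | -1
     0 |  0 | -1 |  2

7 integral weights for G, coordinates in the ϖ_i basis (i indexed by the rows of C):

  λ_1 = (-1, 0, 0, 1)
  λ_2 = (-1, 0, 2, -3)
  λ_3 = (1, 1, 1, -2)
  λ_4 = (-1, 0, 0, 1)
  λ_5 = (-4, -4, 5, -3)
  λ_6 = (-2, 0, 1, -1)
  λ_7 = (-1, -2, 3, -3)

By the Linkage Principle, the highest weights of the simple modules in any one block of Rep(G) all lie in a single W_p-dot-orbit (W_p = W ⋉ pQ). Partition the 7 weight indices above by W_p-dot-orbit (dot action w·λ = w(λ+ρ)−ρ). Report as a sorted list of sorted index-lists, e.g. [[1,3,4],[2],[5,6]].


Root system D_4: the 4×4 matrix C matches after relabeling.

Folding the 7 weights λ_j+ρ into Ā_5 (reps in the given 4-coord order):

  λ_1 → (0, 1, 1, 2) · λ_2 → (0, 1, 1, 2) · λ_3 → (1, 1, 1, 0) · λ_4 → (0, 1, 1, 2) · λ_5 → (1, 1, 1, 0) · λ_6 → (1, 1, 1, 0) · λ_7 → (0, 1, 1, 2)

Grouping the 7 weights by Ā_5-representative: 2 linkage classes.

[[1, 2, 4, 7], [3, 5, 6]]


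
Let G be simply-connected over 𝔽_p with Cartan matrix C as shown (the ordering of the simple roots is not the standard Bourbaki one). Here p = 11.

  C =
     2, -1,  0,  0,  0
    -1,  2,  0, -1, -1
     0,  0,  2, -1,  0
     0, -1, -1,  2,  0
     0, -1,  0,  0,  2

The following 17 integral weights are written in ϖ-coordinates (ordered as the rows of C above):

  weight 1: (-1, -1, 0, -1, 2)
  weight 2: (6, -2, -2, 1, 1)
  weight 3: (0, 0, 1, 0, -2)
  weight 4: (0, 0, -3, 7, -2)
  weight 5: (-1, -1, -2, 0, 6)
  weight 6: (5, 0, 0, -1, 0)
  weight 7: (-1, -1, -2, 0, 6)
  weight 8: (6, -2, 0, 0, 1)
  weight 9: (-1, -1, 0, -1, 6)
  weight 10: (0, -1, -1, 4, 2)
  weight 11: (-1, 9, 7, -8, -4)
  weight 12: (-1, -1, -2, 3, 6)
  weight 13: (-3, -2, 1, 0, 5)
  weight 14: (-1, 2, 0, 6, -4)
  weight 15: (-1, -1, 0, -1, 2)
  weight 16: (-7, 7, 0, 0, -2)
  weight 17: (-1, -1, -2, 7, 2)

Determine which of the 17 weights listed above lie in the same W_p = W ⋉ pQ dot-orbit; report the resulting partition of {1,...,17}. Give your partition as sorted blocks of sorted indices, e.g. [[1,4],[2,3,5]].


Root system D_5: the 5×5 matrix C matches after relabeling.

Ā_11 reps of the 17 weights (D_5, coords as presented):

    [1] (0, 0, 1, 0, 3)
    [2] (6, 1, 1, 0, 1)
    [3] (1, 0, 2, 1, 1)
    [4] (1, 0, 2, 1, 1)
    [5] (0, 0, 1, 0, 7)
    [6] (6, 1, 1, 0, 1)
    [7] (0, 0, 1, 0, 7)
    [8] (6, 1, 1, 0, 1)
    [9] (0, 0, 1, 0, 7)
    [10] (1, 0, 0, 2, 3)
    [11] (0, 0, 1, 0, 3)
    [12] (0, 0, 1, 0, 7)
    [13] (1, 0, 0, 2, 3)
    [14] (0, 0, 1, 0, 3)
    [15] (0, 0, 1, 0, 3)
    [16] (6, 1, 1, 0, 1)
    [17] (0, 0, 1, 0, 3)

Partition of {1..17} into 5 W_11-dot-orbits:

[[1, 11, 14, 15, 17], [2, 6, 8, 16], [3, 4], [5, 7, 9, 12], [10, 13]]


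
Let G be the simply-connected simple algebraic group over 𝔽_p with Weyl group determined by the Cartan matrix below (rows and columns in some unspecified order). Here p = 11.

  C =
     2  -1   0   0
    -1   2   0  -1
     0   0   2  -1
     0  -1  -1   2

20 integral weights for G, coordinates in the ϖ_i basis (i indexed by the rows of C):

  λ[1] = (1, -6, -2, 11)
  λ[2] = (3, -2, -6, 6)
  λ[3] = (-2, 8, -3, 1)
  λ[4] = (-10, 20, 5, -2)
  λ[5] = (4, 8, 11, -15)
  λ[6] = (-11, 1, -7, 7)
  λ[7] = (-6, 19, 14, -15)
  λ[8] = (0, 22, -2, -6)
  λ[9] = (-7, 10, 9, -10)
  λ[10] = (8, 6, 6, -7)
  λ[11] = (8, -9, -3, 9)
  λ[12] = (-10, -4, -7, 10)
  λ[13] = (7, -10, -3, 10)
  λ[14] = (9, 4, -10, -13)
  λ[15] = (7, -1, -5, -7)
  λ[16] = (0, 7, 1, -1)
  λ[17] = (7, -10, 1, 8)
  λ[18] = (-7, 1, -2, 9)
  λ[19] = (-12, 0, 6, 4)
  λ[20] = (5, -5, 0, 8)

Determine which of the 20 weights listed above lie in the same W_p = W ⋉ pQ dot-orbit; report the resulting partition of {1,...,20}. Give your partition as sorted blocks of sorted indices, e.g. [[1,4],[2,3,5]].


Cartan matrix: type A_4 (|W|=120); un-permuting the 4 rows.

Each λ_j+ρ reduced to Ā_11; 4-tuples below use C's row order:

  [1] (2, 2, 0, 6) · [2] (3, 1, 5, 1) · [3] (1, 8, 2, 0) · [4] (1, 4, 0, 5) · [5] (2, 2, 0, 6) · [6] (2, 2, 0, 6) · [7] (3, 1, 5, 1) · [8] (3, 1, 5, 1) · [9] (1, 4, 0, 5) · [10] (3, 1, 5, 1) · [11] (1, 8, 2, 0) · [12] (2, 2, 0, 6) · [13] (1, 8, 2, 0) · [14] (3, 1, 5, 1) · [15] (2, 2, 0, 6) · [16] (1, 8, 2, 0) · [17] (1, 8, 2, 0) · [18] (1, 4, 0, 5) · [19] (1, 4, 0, 5) · [20] (1, 4, 0, 5)

Grouping the 20 weights by Ā_11-representative: 4 linkage classes.

[[1, 5, 6, 12, 15], [2, 7, 8, 10, 14], [3, 11, 13, 16, 17], [4, 9, 18, 19, 20]]


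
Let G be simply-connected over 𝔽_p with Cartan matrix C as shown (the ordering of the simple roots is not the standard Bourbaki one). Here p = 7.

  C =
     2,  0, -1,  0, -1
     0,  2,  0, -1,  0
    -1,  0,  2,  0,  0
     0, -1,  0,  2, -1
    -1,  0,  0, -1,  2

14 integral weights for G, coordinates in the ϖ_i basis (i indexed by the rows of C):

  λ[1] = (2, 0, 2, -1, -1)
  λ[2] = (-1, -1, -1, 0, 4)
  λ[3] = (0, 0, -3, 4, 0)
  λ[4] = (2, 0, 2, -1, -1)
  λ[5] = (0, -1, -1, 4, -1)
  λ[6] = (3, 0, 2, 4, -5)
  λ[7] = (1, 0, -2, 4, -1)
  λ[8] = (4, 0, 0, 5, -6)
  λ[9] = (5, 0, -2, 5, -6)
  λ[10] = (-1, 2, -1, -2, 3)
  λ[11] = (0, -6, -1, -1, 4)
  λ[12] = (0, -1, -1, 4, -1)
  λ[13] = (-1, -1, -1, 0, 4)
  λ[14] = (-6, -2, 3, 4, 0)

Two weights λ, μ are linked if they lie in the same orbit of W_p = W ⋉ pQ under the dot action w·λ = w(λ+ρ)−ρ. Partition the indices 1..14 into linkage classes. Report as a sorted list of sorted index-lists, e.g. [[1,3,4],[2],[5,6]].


C ↔ A_5 under row/col permutation; |W(A_5)| = 720.

λ_j+ρ reflected into Ā_7 (⟨·,θ^∨⟩≤7); 5-tuples as given:

  λ_1+ρ ↦ (3, 1, 3, 0, 0)
  λ_2+ρ ↦ (0, 0, 0, 1, 5)
  λ_3+ρ ↦ (1, 0, 0, 5, 0)
  λ_4+ρ ↦ (3, 1, 3, 0, 0)
  λ_5+ρ ↦ (1, 0, 0, 5, 0)
  λ_6+ρ ↦ (0, 1, 1, 0, 4)
  λ_7+ρ ↦ (1, 0, 0, 5, 0)
  λ_8+ρ ↦ (0, 0, 0, 1, 5)
  λ_9+ρ ↦ (0, 0, 0, 1, 5)
  λ_10+ρ ↦ (0, 2, 0, 1, 3)
  λ_11+ρ ↦ (1, 0, 0, 5, 0)
  λ_12+ρ ↦ (1, 0, 0, 5, 0)
  λ_13+ρ ↦ (0, 0, 0, 1, 5)
  λ_14+ρ ↦ (0, 1, 1, 0, 4)

Partition of {1..14} into 5 W_7-dot-orbits:

[[1, 4], [2, 8, 9, 13], [3, 5, 7, 11, 12], [6, 14], [10]]


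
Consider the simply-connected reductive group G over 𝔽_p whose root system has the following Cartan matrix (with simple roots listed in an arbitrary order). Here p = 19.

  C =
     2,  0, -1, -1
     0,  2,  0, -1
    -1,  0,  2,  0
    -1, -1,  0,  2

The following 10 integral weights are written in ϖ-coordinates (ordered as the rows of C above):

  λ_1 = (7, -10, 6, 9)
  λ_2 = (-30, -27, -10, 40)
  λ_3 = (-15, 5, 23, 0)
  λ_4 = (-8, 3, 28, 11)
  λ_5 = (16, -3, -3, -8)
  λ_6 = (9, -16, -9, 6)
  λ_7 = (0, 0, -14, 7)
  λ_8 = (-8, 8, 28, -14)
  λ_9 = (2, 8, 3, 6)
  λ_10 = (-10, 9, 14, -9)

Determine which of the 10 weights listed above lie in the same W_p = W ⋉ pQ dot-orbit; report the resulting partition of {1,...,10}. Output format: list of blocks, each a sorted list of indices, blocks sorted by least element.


A_4 Cartan matrix, 4 simple roots permuted; ρ=(1,1,1,1).

Folding the 10 weights λ_j+ρ into Ā_19 (reps in the given 4-coord order):

  λ_1+ρ ↦ (8, 3, 1, 1);  λ_2+ρ ↦ (3, 5, 0, 7);  λ_3+ρ ↦ (1, 2, 5, 6);  λ_4+ρ ↦ (3, 5, 0, 7);  λ_5+ρ ↦ (6, 7, 2, 2);  λ_6+ρ ↦ (6, 7, 2, 2);  λ_7+ρ ↦ (8, 3, 1, 1);  λ_8+ρ ↦ (8, 3, 1, 1);  λ_9+ρ ↦ (3, 5, 0, 7);  λ_10+ρ ↦ (6, 7, 2, 2)

4 distinct reps among the 10 weights ⇒ 4 W_19-linkage classes:

[[1, 7, 8], [2, 4, 9], [3], [5, 6, 10]]


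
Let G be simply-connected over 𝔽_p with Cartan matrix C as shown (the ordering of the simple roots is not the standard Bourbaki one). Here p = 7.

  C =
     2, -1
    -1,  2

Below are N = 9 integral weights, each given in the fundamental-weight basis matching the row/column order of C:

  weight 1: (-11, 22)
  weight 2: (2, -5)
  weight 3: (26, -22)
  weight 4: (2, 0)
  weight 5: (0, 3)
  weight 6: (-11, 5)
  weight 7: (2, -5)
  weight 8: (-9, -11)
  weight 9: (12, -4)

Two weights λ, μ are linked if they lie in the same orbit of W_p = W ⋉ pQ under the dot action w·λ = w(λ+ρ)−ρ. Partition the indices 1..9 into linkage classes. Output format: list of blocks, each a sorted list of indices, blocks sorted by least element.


Cartan matrix: type A_2 (|W|=6); un-permuting the 2 rows.

λ_j+ρ reflected into Ā_7 (⟨·,θ^∨⟩≤7); 2-tuples as given:

  λ_1+ρ ↦ (1, 4);  λ_2+ρ ↦ (1, 3);  λ_3+ρ ↦ (6, 0);  λ_4+ρ ↦ (3, 1);  λ_5+ρ ↦ (1, 4);  λ_6+ρ ↦ (3, 1);  λ_7+ρ ↦ (1, 3);  λ_8+ρ ↦ (3, 1);  λ_9+ρ ↦ (1, 3)

These 9 weights hit 4 W_7-dot-orbits; sizes (2, 3, 1, 3):

[[1, 5], [2, 7, 9], [3], [4, 6, 8]]


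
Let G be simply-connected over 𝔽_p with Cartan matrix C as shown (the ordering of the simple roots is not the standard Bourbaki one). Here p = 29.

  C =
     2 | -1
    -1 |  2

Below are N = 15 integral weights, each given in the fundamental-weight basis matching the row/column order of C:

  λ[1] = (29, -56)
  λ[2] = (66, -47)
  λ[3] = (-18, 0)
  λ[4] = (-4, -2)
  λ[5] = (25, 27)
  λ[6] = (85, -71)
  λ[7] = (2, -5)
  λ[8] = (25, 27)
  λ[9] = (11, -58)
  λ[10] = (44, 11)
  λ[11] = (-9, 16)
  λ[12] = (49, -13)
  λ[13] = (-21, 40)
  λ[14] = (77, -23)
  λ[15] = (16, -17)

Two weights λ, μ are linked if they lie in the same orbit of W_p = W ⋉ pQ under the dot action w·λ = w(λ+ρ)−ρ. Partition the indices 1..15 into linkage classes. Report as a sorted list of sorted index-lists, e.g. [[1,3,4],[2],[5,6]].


A_2 Cartan matrix, 2 simple roots permuted; ρ=(1,1).

λ_j+ρ reflected into Ā_29 (⟨·,θ^∨⟩≤29); 2-tuples as given:

  λ_1 → (1, 3) · λ_2 → (8, 9) · λ_3 → (1, 16) · λ_4 → (1, 3) · λ_5 → (1, 3) · λ_6 → (1, 16) · λ_7 → (1, 3) · λ_8 → (1, 3) · λ_9 → (1, 16) · λ_10 → (1, 16) · λ_11 → (8, 9) · λ_12 → (8, 9) · λ_13 → (8, 9) · λ_14 → (20, 7) · λ_15 → (1, 16)

These 15 weights hit 4 W_29-dot-orbits; sizes (5, 4, 5, 1):

[[1, 4, 5, 7, 8], [2, 11, 12, 13], [3, 6, 9, 10, 15], [14]]


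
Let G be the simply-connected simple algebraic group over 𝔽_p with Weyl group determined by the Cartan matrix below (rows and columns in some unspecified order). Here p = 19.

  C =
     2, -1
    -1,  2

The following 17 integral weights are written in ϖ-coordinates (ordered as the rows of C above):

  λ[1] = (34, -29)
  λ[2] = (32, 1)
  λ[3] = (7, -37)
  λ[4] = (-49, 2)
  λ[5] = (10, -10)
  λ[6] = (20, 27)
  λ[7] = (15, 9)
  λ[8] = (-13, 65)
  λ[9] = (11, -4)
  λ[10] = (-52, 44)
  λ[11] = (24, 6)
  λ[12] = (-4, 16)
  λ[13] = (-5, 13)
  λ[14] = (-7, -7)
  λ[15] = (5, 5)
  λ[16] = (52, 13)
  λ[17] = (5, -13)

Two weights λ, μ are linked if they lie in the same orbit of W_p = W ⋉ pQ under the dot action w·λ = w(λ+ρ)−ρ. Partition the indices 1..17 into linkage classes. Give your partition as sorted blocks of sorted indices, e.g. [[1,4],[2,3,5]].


Type A_2, rank 2, |W|=6; reorder rows/cols to standard.

Each λ_j+ρ reduced to Ā_19; 2-tuples below use C's row order:

  λ_1 → (9, 3)
  λ_2 → (3, 14)
  λ_3 → (2, 9)
  λ_4 → (9, 3)
  λ_5 → (2, 9)
  λ_6 → (2, 9)
  λ_7 → (9, 3)
  λ_8 → (9, 3)
  λ_9 → (9, 3)
  λ_10 → (6, 6)
  λ_11 → (6, 6)
  λ_12 → (3, 14)
  λ_13 → (4, 10)
  λ_14 → (6, 6)
  λ_15 → (6, 6)
  λ_16 → (4, 10)
  λ_17 → (6, 6)

Grouping the 17 weights by Ā_19-representative: 5 linkage classes.

[[1, 4, 7, 8, 9], [2, 12], [3, 5, 6], [10, 11, 14, 15, 17], [13, 16]]


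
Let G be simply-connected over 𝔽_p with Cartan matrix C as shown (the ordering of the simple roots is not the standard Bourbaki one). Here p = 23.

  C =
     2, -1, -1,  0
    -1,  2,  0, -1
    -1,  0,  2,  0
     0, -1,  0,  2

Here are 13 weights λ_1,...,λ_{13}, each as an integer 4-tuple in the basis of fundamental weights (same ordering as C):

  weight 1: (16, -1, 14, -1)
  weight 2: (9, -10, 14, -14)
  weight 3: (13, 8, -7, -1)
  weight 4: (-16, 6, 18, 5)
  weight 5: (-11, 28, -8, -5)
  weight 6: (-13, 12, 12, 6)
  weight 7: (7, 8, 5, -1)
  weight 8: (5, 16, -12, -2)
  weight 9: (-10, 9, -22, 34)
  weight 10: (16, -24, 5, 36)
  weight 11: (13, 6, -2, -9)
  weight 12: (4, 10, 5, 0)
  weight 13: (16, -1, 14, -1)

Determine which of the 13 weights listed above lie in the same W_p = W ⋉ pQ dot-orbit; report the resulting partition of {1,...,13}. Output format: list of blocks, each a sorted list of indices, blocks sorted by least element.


Type A_4, rank 4, |W|=120; reorder rows/cols to standard.

Ā_23 reps of the 13 weights (A_4, coords as presented):

    [1] (8, 9, 6, 0)
    [2] (12, 1, 1, 7)
    [3] (8, 9, 6, 0)
    [4] (7, 6, 4, 2)
    [5] (7, 6, 4, 2)
    [6] (12, 1, 1, 7)
    [7] (8, 9, 6, 0)
    [8] (5, 11, 6, 1)
    [9] (12, 1, 1, 7)
    [10] (8, 9, 6, 0)
    [11] (12, 1, 1, 7)
    [12] (5, 11, 6, 1)
    [13] (8, 9, 6, 0)

4 distinct reps among the 13 weights ⇒ 4 W_23-linkage classes:

[[1, 3, 7, 10, 13], [2, 6, 9, 11], [4, 5], [8, 12]]


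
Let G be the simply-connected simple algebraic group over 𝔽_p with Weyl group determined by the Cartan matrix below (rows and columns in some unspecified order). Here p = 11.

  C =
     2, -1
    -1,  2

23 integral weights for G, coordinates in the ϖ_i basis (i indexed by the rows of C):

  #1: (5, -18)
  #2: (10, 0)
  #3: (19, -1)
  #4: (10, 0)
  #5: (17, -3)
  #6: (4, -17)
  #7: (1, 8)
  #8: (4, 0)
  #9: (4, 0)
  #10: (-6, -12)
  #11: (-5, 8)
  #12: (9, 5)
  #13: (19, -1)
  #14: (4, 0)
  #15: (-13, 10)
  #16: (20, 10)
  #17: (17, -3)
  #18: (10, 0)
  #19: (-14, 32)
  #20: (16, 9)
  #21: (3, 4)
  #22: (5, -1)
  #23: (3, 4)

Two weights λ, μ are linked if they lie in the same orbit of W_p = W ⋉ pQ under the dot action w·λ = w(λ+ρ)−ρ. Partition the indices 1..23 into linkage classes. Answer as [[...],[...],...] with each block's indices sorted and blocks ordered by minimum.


Cartan matrix: type A_2 (|W|=6); un-permuting the 2 rows.

W_11-reps of the 23 weights in Ā_11 (same 2-coord order as C):

  λ_1+ρ ↦ (5, 0);  λ_2+ρ ↦ (10, 0);  λ_3+ρ ↦ (2, 9);  λ_4+ρ ↦ (10, 0);  λ_5+ρ ↦ (4, 5);  λ_6+ρ ↦ (6, 0);  λ_7+ρ ↦ (2, 9);  λ_8+ρ ↦ (5, 1);  λ_9+ρ ↦ (5, 1);  λ_10+ρ ↦ (6, 0);  λ_11+ρ ↦ (4, 5);  λ_12+ρ ↦ (5, 1);  λ_13+ρ ↦ (2, 9);  λ_14+ρ ↦ (5, 1);  λ_15+ρ ↦ (10, 0);  λ_16+ρ ↦ (10, 0);  λ_17+ρ ↦ (4, 5);  λ_18+ρ ↦ (10, 0);  λ_19+ρ ↦ (2, 9);  λ_20+ρ ↦ (5, 1);  λ_21+ρ ↦ (4, 5);  λ_22+ρ ↦ (6, 0);  λ_23+ρ ↦ (4, 5)

6 distinct reps among the 23 weights ⇒ 6 W_11-linkage classes:

[[1], [2, 4, 15, 16, 18], [3, 7, 13, 19], [5, 11, 17, 21, 23], [6, 10, 22], [8, 9, 12, 14, 20]]


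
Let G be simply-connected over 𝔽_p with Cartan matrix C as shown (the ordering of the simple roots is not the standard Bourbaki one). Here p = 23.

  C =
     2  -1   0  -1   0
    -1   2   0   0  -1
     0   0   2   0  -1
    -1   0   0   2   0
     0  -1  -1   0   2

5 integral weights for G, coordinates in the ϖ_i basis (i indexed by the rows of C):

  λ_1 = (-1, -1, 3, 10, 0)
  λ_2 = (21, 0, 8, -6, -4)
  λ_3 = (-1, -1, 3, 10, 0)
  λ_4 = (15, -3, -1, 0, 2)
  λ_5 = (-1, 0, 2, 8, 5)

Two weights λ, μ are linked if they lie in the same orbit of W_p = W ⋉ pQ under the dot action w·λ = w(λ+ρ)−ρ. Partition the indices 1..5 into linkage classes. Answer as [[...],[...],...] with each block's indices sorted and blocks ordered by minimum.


Type A_5, rank 5, |W|=720; reorder rows/cols to standard.

W_23-reps of the 5 weights in Ā_23 (same 5-coord order as C):

    1: (0, 0, 4, 11, 1)
    2: (14, 2, 0, 1, 1)
    3: (0, 0, 4, 11, 1)
    4: (14, 2, 0, 1, 1)
    5: (0, 1, 3, 9, 6)

Grouping the 5 weights by Ā_23-representative: 3 linkage classes.

[[1, 3], [2, 4], [5]]


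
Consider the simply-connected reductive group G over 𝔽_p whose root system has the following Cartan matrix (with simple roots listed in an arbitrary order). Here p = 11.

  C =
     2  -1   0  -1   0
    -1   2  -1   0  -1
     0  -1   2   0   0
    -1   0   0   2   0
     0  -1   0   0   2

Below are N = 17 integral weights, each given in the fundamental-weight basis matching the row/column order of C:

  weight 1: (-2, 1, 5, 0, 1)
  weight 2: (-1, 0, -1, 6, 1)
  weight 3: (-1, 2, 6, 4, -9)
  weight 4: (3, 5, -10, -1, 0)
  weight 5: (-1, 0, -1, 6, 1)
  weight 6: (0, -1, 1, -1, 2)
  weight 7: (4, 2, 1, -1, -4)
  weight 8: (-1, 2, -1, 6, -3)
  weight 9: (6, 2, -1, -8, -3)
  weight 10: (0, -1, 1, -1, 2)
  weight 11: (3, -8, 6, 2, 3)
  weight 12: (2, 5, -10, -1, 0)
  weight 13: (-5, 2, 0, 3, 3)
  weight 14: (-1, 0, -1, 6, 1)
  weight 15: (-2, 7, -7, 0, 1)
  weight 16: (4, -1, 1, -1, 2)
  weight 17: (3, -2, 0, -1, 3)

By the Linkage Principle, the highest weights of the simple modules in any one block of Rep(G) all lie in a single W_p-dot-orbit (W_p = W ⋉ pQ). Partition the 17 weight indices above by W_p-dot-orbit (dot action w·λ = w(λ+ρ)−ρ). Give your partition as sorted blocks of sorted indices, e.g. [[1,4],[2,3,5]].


Root system D_5: the 5×5 matrix C matches after relabeling.

Ā_11 reps of the 17 weights (D_5, coords as presented):

  λ_1 → (0, 1, 6, 0, 2);  λ_2 → (0, 1, 0, 7, 2);  λ_3 → (1, 0, 2, 0, 3);  λ_4 → (0, 1, 6, 0, 2);  λ_5 → (0, 1, 0, 7, 2);  λ_6 → (1, 0, 2, 0, 3);  λ_7 → (1, 0, 2, 0, 3);  λ_8 → (0, 1, 0, 7, 2);  λ_9 → (0, 1, 0, 7, 2);  λ_10 → (1, 0, 2, 0, 3);  λ_11 → (3, 1, 0, 0, 3);  λ_12 → (0, 1, 6, 0, 2);  λ_13 → (3, 1, 0, 0, 3);  λ_14 → (0, 1, 0, 7, 2);  λ_15 → (0, 1, 6, 0, 2);  λ_16 → (1, 0, 2, 0, 3);  λ_17 → (3, 1, 0, 0, 3)

The 17 indices split into 4 linkage classes (same alcove rep ⇔ same W_11-dot-orbit):

[[1, 4, 12, 15], [2, 5, 8, 9, 14], [3, 6, 7, 10, 16], [11, 13, 17]]


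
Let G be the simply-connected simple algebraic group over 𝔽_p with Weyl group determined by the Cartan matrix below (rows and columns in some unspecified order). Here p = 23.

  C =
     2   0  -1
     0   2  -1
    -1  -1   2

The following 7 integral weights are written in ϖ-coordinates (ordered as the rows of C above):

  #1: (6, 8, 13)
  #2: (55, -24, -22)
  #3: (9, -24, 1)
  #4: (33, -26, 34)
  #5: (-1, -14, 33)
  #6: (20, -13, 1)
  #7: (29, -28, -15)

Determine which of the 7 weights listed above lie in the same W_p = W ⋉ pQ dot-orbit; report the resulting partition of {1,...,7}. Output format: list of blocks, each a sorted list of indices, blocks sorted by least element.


C ↔ A_3 under row/col permutation; |W(A_3)| = 24.

Folding the 7 weights λ_j+ρ into Ā_23 (reps in the given 3-coord order):

  [1] (0, 2, 14) · [2] (11, 2, 10) · [3] (11, 2, 10) · [4] (11, 2, 10) · [5] (11, 2, 10) · [6] (11, 2, 10) · [7] (7, 4, 5)

Partition of {1..7} into 3 W_23-dot-orbits:

[[1], [2, 3, 4, 5, 6], [7]]


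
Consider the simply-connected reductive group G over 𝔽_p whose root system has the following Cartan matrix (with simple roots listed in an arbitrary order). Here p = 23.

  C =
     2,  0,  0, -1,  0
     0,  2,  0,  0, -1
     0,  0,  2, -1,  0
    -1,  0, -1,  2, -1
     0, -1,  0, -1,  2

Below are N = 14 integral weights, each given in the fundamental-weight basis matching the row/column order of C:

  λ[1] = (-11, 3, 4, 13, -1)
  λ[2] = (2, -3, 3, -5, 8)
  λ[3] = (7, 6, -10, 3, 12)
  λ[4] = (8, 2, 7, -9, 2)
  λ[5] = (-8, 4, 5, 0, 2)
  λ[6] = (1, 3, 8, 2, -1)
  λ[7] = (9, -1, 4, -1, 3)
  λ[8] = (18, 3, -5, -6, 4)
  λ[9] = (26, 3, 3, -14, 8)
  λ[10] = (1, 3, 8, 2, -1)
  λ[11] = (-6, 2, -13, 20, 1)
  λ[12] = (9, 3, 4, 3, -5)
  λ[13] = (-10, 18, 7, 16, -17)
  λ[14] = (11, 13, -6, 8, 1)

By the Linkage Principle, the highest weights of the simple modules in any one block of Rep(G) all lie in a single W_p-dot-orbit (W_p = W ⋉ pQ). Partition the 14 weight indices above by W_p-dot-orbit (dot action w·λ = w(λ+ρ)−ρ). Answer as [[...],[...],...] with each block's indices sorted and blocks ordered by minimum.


D_5 Cartan matrix, 5 simple roots permuted; ρ=(1,1,1,1,1).

Each λ_j+ρ reduced to Ā_23; 5-tuples below use C's row order:

    λ_1+ρ ↦ (10, 0, 5, 0, 4)
    λ_2+ρ ↦ (1, 2, 0, 3, 3)
    λ_3+ρ ↦ (1, 2, 0, 3, 3)
    λ_4+ρ ↦ (1, 2, 0, 3, 3)
    λ_5+ρ ↦ (1, 2, 0, 3, 3)
    λ_6+ρ ↦ (2, 4, 9, 3, 0)
    λ_7+ρ ↦ (10, 0, 5, 0, 4)
    λ_8+ρ ↦ (10, 0, 5, 0, 4)
    λ_9+ρ ↦ (10, 0, 5, 0, 4)
    λ_10+ρ ↦ (2, 4, 9, 3, 0)
    λ_11+ρ ↦ (2, 4, 9, 3, 0)
    λ_12+ρ ↦ (10, 0, 5, 0, 4)
    λ_13+ρ ↦ (1, 2, 0, 3, 3)
    λ_14+ρ ↦ (2, 4, 9, 3, 0)

Partition of {1..14} into 3 W_23-dot-orbits:

[[1, 7, 8, 9, 12], [2, 3, 4, 5, 13], [6, 10, 11, 14]]


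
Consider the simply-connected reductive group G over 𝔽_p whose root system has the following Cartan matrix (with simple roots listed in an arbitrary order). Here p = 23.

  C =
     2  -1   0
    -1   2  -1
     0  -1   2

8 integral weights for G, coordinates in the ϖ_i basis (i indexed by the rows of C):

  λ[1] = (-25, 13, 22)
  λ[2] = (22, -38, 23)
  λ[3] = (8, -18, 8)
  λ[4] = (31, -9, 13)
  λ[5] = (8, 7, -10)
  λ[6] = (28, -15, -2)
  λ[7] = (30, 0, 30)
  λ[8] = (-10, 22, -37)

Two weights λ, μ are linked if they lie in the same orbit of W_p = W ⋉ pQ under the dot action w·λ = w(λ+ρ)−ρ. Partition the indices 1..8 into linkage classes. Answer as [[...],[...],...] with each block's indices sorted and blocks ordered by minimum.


Root system A_3: the 3×3 matrix C matches after relabeling.

Ā_23 reps of the 8 weights (A_3, coords as presented):

  λ_1+ρ ↦ (0, 9, 1)
  λ_2+ρ ↦ (0, 9, 1)
  λ_3+ρ ↦ (8, 1, 8)
  λ_4+ρ ↦ (8, 1, 8)
  λ_5+ρ ↦ (8, 1, 8)
  λ_6+ρ ↦ (8, 1, 8)
  λ_7+ρ ↦ (8, 1, 8)
  λ_8+ρ ↦ (0, 9, 1)

These 8 weights hit 2 W_23-dot-orbits; sizes (3, 5):

[[1, 2, 8], [3, 4, 5, 6, 7]]


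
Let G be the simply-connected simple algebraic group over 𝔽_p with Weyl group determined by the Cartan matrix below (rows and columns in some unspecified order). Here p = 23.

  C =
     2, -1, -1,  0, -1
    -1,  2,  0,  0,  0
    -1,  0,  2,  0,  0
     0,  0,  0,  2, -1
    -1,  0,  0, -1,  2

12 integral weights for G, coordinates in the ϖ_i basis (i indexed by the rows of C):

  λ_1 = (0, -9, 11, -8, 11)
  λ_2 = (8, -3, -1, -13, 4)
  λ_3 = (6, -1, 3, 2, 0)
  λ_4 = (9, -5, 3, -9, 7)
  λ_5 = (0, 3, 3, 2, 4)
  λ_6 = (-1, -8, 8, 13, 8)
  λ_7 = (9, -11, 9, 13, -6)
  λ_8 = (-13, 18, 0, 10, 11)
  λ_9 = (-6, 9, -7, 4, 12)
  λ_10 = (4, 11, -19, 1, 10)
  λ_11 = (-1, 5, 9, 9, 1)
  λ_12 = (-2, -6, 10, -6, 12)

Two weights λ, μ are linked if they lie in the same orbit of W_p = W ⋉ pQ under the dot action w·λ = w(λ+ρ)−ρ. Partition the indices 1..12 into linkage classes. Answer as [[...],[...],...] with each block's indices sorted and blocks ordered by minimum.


C ↔ D_5 under row/col permutation; |W(D_5)| = 1920.

Each λ_j+ρ reduced to Ā_23; 5-tuples below use C's row order:

    [1] (5, 1, 5, 5, 0)
    [2] (0, 2, 0, 5, 7)
    [3] (7, 0, 4, 3, 1)
    [4] (1, 4, 4, 3, 5)
    [5] (1, 4, 4, 3, 5)
    [6] (0, 2, 0, 5, 7)
    [7] (1, 4, 4, 3, 5)
    [8] (7, 0, 4, 3, 1)
    [9] (5, 1, 5, 5, 0)
    [10] (5, 1, 5, 5, 0)
    [11] (5, 1, 5, 5, 0)
    [12] (5, 1, 5, 5, 0)

Linkage partition of the 12 weights (4 classes, p=23):

[[1, 9, 10, 11, 12], [2, 6], [3, 8], [4, 5, 7]]


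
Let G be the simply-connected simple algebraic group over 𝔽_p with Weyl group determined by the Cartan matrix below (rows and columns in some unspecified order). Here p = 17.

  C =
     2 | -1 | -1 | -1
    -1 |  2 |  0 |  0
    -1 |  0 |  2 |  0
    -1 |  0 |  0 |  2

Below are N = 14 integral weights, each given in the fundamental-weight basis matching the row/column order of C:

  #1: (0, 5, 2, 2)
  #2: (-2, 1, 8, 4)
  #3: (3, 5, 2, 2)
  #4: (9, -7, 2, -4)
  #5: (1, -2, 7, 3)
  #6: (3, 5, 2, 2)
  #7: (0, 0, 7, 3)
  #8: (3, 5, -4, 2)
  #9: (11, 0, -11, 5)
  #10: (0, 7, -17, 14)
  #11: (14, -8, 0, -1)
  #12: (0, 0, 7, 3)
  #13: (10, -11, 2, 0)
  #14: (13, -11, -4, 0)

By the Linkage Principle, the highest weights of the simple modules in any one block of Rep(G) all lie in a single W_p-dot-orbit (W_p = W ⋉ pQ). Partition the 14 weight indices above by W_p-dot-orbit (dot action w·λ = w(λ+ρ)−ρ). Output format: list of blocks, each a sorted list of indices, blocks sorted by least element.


Root system D_4: the 4×4 matrix C matches after relabeling.

W_17-reps of the 14 weights in Ā_17 (same 4-coord order as C):

  λ_1+ρ ↦ (1, 6, 3, 3);  λ_2+ρ ↦ (1, 1, 8, 4);  λ_3+ρ ↦ (1, 6, 3, 3);  λ_4+ρ ↦ (1, 6, 3, 3);  λ_5+ρ ↦ (1, 1, 8, 4);  λ_6+ρ ↦ (1, 6, 3, 3);  λ_7+ρ ↦ (1, 1, 8, 4);  λ_8+ρ ↦ (1, 6, 3, 3);  λ_9+ρ ↦ (1, 1, 8, 4);  λ_10+ρ ↦ (1, 7, 1, 0);  λ_11+ρ ↦ (1, 7, 1, 0);  λ_12+ρ ↦ (1, 1, 8, 4);  λ_13+ρ ↦ (1, 10, 3, 1);  λ_14+ρ ↦ (1, 10, 3, 1)

The 14 indices split into 4 linkage classes (same alcove rep ⇔ same W_17-dot-orbit):

[[1, 3, 4, 6, 8], [2, 5, 7, 9, 12], [10, 11], [13, 14]]


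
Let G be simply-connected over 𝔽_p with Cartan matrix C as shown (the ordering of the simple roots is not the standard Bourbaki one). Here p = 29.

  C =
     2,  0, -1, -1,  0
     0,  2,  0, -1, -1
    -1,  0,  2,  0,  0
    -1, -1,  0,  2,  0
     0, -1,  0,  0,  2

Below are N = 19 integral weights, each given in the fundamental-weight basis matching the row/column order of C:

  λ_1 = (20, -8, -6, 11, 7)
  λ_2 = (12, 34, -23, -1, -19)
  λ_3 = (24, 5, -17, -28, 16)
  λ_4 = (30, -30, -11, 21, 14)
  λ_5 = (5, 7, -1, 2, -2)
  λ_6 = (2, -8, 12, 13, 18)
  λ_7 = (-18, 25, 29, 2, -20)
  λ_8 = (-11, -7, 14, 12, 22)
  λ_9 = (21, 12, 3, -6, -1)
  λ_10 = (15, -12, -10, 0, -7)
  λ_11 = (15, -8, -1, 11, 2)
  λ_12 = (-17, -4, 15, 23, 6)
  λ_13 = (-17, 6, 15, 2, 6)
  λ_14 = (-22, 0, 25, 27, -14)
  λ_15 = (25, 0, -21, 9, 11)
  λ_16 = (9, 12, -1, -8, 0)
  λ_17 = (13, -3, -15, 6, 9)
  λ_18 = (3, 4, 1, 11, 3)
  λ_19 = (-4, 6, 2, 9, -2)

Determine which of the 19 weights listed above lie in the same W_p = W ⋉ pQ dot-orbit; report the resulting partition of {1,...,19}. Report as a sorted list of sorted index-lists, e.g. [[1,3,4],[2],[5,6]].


A_5 Cartan matrix, 5 simple roots permuted; ρ=(1,1,1,1,1).

W_29-reps of the 19 weights in Ā_29 (same 5-coord order as C):

  1: (16, 3, 0, 5, 4);  2: (6, 7, 0, 3, 1);  3: (4, 5, 2, 12, 4);  4: (0, 2, 14, 5, 8);  5: (6, 7, 0, 3, 1);  6: (3, 6, 0, 7, 1);  7: (3, 6, 0, 7, 1);  8: (6, 3, 1, 3, 11);  9: (16, 3, 0, 5, 4);  10: (6, 7, 0, 3, 1);  11: (16, 3, 0, 5, 4);  12: (16, 3, 0, 5, 4);  13: (3, 6, 0, 7, 1);  14: (16, 3, 0, 5, 4);  15: (6, 7, 0, 3, 1);  16: (3, 6, 0, 7, 1);  17: (0, 2, 14, 5, 8);  18: (4, 5, 2, 12, 4);  19: (3, 6, 0, 7, 1)

Linkage partition of the 19 weights (6 classes, p=29):

[[1, 9, 11, 12, 14], [2, 5, 10, 15], [3, 18], [4, 17], [6, 7, 13, 16, 19], [8]]


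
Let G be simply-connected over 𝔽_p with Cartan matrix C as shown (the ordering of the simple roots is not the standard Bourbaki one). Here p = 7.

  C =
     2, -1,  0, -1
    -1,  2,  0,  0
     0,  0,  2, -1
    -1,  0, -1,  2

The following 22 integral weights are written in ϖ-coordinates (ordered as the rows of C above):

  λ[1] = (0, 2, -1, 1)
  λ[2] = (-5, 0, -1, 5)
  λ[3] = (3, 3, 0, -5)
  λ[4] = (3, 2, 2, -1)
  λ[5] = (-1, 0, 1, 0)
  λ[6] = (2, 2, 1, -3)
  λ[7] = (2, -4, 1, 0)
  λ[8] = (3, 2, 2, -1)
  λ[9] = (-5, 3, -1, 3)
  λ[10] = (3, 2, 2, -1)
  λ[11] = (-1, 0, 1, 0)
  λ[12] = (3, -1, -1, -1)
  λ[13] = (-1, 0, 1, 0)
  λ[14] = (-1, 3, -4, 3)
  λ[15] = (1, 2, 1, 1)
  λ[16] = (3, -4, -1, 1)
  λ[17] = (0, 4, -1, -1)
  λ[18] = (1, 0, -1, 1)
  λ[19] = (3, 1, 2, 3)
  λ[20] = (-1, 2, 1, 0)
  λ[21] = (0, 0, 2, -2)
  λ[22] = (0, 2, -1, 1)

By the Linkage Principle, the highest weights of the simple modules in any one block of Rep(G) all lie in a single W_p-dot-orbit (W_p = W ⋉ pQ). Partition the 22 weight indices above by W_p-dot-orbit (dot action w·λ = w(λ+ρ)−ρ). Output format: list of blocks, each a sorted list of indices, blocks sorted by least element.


Root system A_4: the 4×4 matrix C matches after relabeling.

Ā_7 reps of the 22 weights (A_4, coords as presented):

  λ_1+ρ ↦ (1, 3, 0, 2)
  λ_2+ρ ↦ (1, 3, 0, 2)
  λ_3+ρ ↦ (0, 3, 2, 1)
  λ_4+ρ ↦ (4, 0, 0, 0)
  λ_5+ρ ↦ (0, 1, 2, 1)
  λ_6+ρ ↦ (1, 3, 0, 2)
  λ_7+ρ ↦ (0, 3, 2, 1)
  λ_8+ρ ↦ (4, 0, 0, 0)
  λ_9+ρ ↦ (4, 0, 0, 0)
  λ_10+ρ ↦ (4, 0, 0, 0)
  λ_11+ρ ↦ (0, 1, 2, 1)
  λ_12+ρ ↦ (4, 0, 0, 0)
  λ_13+ρ ↦ (0, 1, 2, 1)
  λ_14+ρ ↦ (0, 3, 2, 1)
  λ_15+ρ ↦ (2, 1, 0, 2)
  λ_16+ρ ↦ (1, 3, 0, 2)
  λ_17+ρ ↦ (1, 5, 0, 0)
  λ_18+ρ ↦ (2, 1, 0, 2)
  λ_19+ρ ↦ (0, 3, 2, 1)
  λ_20+ρ ↦ (0, 3, 2, 1)
  λ_21+ρ ↦ (0, 1, 2, 1)
  λ_22+ρ ↦ (1, 3, 0, 2)

Linkage partition of the 22 weights (6 classes, p=7):

[[1, 2, 6, 16, 22], [3, 7, 14, 19, 20], [4, 8, 9, 10, 12], [5, 11, 13, 21], [15, 18], [17]]


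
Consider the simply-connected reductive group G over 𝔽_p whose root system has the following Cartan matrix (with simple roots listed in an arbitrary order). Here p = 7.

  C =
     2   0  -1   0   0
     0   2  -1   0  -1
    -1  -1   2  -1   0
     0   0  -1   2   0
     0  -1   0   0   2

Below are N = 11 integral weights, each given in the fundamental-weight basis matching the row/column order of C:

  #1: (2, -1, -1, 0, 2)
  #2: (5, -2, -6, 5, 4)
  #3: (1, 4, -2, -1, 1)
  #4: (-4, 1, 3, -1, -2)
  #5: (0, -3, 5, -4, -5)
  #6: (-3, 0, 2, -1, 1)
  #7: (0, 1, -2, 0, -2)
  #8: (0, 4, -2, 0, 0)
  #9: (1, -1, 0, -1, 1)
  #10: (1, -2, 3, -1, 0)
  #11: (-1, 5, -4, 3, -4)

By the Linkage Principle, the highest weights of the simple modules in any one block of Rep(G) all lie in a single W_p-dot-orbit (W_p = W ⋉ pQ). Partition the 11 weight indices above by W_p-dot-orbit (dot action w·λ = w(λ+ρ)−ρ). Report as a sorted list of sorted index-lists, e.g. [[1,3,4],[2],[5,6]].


Cartan matrix: type D_5 (|W|=1920); un-permuting the 5 rows.

Folding the 11 weights λ_j+ρ into Ā_7 (reps in the given 5-coord order):

  [1] (3, 0, 0, 1, 3);  [2] (0, 0, 1, 0, 1);  [3] (0, 0, 1, 0, 1);  [4] (3, 0, 1, 0, 1);  [5] (2, 0, 1, 0, 2);  [6] (2, 0, 1, 0, 2);  [7] (0, 0, 1, 0, 1);  [8] (0, 0, 1, 0, 1);  [9] (2, 0, 1, 0, 2);  [10] (2, 0, 1, 0, 2);  [11] (3, 0, 0, 1, 3)

4 distinct reps among the 11 weights ⇒ 4 W_7-linkage classes:

[[1, 11], [2, 3, 7, 8], [4], [5, 6, 9, 10]]


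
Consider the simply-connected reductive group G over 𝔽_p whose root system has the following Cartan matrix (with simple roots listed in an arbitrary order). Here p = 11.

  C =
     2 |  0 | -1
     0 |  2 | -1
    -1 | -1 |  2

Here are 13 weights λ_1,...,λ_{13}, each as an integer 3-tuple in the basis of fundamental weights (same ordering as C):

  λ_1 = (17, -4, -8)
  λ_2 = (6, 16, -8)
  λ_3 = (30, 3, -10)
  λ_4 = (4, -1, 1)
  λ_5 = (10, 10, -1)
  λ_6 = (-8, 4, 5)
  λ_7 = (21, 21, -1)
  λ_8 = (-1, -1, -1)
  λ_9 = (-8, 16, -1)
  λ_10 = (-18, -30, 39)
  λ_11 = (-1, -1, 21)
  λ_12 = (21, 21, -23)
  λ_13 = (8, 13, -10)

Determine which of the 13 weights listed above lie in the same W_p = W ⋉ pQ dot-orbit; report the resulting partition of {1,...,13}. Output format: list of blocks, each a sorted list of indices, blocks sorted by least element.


Cartan matrix: type A_3 (|W|=24); un-permuting the 3 rows.

Ā_11 reps of the 13 weights (A_3, coords as presented):

  1: (1, 0, 3);  2: (6, 4, 1);  3: (5, 0, 2);  4: (5, 0, 2);  5: (0, 0, 0);  6: (6, 4, 1);  7: (0, 0, 0);  8: (0, 0, 0);  9: (6, 4, 1);  10: (6, 4, 1);  11: (0, 0, 0);  12: (0, 0, 0);  13: (3, 2, 6)

5 distinct reps among the 13 weights ⇒ 5 W_11-linkage classes:

[[1], [2, 6, 9, 10], [3, 4], [5, 7, 8, 11, 12], [13]]


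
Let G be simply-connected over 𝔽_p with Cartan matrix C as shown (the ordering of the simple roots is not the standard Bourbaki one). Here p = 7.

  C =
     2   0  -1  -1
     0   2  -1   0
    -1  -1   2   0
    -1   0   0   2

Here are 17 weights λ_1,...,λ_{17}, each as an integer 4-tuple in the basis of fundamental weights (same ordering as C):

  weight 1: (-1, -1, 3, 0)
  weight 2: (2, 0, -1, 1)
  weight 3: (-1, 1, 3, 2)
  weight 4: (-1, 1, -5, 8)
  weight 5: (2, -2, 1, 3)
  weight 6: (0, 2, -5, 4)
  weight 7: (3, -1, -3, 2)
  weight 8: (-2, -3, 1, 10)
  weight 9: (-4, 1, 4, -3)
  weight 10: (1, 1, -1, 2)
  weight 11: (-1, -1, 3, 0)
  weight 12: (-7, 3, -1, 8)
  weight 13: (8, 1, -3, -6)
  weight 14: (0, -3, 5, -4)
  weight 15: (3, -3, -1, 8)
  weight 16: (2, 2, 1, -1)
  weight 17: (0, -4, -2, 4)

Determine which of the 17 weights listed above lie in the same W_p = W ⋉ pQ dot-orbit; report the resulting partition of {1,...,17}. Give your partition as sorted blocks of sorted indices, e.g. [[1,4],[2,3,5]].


Dynkin diagram of C (from the 6 off-diagonal −1 entries): A_4.

λ_j+ρ reflected into Ā_7 (⟨·,θ^∨⟩≤7); 4-tuples as given:

  [1] (0, 0, 4, 1) · [2] (3, 1, 0, 2) · [3] (0, 0, 4, 1) · [4] (2, 2, 0, 3) · [5] (3, 1, 0, 2) · [6] (3, 1, 0, 2) · [7] (2, 2, 0, 3) · [8] (3, 1, 0, 2) · [9] (2, 2, 0, 3) · [10] (2, 2, 0, 3) · [11] (0, 0, 4, 1) · [12] (0, 0, 4, 1) · [13] (2, 2, 0, 3) · [14] (2, 2, 2, 1) · [15] (2, 2, 2, 1) · [16] (2, 2, 2, 1) · [17] (3, 1, 0, 2)

The 17 indices split into 4 linkage classes (same alcove rep ⇔ same W_7-dot-orbit):

[[1, 3, 11, 12], [2, 5, 6, 8, 17], [4, 7, 9, 10, 13], [14, 15, 16]]
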